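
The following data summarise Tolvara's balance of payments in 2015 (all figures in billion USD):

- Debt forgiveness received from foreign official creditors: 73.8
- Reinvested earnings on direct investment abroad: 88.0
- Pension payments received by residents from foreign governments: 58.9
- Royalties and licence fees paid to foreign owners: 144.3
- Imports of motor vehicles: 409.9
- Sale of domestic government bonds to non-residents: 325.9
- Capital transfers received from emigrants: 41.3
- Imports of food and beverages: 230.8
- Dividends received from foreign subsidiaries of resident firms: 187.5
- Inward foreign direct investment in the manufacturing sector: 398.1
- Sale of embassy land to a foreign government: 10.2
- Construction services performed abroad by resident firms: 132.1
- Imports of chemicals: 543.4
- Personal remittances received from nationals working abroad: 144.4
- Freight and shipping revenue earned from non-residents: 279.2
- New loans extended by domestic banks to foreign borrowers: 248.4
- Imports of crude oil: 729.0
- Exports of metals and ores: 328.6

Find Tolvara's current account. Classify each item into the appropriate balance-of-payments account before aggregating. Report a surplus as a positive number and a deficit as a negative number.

Goods: -230.8 - 729.0 - 409.9 - 543.4 + 328.6 = -1584.5
Services: -144.3 + 132.1 + 279.2 = 267.0
Primary income: 187.5 + 88.0 = 275.5
Secondary income: 144.4 + 58.9 = 203.3
Current account = (-1584.5) + 267.0 + 275.5 + 203.3 = -838.7
(Excluded from the current account — capital account: debt forgiveness received from foreign official creditors 73.8, capital transfers received from emigrants 41.3, sale of embassy land to a foreign government 10.2; financial account: sale of domestic government bonds to non-residents 325.9, inward foreign direct investment in the manufacturing sector 398.1, new loans extended by domestic banks to foreign borrowers 248.4.)

-838.7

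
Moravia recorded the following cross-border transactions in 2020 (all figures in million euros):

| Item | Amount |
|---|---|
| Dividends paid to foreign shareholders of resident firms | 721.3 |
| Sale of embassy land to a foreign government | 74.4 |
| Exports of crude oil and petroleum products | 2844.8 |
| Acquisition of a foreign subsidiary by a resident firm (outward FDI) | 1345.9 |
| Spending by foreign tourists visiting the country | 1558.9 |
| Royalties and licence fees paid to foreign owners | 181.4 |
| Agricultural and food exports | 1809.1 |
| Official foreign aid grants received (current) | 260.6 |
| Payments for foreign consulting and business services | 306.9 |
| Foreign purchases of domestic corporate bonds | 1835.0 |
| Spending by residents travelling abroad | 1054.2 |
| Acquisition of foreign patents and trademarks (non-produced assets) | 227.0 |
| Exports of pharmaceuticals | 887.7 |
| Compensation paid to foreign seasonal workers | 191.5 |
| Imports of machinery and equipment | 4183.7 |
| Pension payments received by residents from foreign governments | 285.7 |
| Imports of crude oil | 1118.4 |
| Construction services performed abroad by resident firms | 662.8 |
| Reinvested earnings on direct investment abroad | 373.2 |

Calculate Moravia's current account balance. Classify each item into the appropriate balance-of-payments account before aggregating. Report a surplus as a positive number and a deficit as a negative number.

Goods: -1118.4 + 1809.1 + 887.7 + 2844.8 - 4183.7 = 239.5
Services: -1054.2 - 306.9 + 1558.9 + 662.8 - 181.4 = 679.2
Primary income: 373.2 - 191.5 - 721.3 = -539.6
Secondary income: 285.7 + 260.6 = 546.3
Current account = 239.5 + 679.2 + (-539.6) + 546.3 = 925.4
(Excluded from the current account — capital account: sale of embassy land to a foreign government 74.4, acquisition of foreign patents and trademarks (non-produced assets) 227.0; financial account: acquisition of a foreign subsidiary by a resident firm (outward FDI) 1345.9, foreign purchases of domestic corporate bonds 1835.0.)

925.4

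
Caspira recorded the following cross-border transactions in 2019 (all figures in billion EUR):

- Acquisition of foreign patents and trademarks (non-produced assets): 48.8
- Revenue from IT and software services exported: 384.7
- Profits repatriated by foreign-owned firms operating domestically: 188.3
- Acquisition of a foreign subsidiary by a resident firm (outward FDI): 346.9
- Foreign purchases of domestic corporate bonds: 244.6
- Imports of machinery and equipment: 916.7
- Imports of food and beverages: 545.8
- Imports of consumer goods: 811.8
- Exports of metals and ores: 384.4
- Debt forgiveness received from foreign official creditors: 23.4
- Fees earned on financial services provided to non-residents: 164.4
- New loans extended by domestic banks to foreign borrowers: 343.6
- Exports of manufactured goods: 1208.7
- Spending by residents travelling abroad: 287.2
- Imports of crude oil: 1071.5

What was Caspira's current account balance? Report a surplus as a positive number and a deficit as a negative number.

Goods: -545.8 + 384.4 + 1208.7 - 811.8 - 916.7 - 1071.5 = -1752.7
Services: 164.4 - 287.2 + 384.7 = 261.9
Primary income: -188.3
Current account = (-1752.7) + 261.9 + (-188.3) = -1679.1
(Excluded from the current account — capital account: acquisition of foreign patents and trademarks (non-produced assets) 48.8, debt forgiveness received from foreign official creditors 23.4; financial account: acquisition of a foreign subsidiary by a resident firm (outward FDI) 346.9, foreign purchases of domestic corporate bonds 244.6, new loans extended by domestic banks to foreign borrowers 343.6.)

-1679.1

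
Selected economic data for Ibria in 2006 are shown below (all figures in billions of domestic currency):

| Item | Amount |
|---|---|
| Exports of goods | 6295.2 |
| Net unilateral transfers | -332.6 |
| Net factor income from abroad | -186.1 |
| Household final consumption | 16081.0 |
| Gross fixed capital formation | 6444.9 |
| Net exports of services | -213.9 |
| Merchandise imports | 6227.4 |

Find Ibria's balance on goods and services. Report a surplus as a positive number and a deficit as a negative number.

-146.1

Goods balance = 6295.2 - 6227.4 = 67.8
Services balance = -213.9
Trade balance (goods + services) = 67.8 + (-213.9) = -146.1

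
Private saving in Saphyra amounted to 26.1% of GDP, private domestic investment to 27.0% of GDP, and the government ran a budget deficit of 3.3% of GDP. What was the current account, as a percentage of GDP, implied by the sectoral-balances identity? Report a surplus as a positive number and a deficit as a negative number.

-4.2

By the sectoral-balances identity, CA = (S_private - I) + (T - G).
Private balance = 26.1 - 27.0 = -0.9
Government balance (T - G) = -3.3
CA = -0.9 + (-3.3) = -4.2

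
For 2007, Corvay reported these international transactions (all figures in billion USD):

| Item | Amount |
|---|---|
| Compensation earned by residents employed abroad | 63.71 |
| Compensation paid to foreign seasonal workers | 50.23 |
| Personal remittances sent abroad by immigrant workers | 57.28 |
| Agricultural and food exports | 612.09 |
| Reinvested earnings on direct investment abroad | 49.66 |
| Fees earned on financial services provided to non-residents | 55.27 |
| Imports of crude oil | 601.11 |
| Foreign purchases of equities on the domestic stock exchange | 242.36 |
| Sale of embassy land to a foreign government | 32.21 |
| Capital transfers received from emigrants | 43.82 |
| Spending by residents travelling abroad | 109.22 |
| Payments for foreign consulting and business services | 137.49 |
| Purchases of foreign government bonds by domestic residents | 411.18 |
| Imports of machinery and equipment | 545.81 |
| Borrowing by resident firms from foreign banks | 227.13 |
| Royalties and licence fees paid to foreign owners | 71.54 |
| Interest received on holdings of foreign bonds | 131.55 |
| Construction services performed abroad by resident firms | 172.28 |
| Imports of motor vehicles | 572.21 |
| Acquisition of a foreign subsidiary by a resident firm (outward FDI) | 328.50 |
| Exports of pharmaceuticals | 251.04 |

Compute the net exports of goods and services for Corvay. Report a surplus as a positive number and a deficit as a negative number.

Goods: -545.81 - 601.11 + 612.09 - 572.21 + 251.04 = -856.00
Services: 172.28 - 71.54 + 55.27 - 137.49 - 109.22 = -90.70
Trade balance = -856.00 + (-90.70) = -946.70
(Excluded from the trade balance — primary income: compensation earned by residents employed abroad 63.71, compensation paid to foreign seasonal workers 50.23, reinvested earnings on direct investment abroad 49.66, interest received on holdings of foreign bonds 131.55; secondary income: personal remittances sent abroad by immigrant workers 57.28; financial account: foreign purchases of equities on the domestic stock exchange 242.36, purchases of foreign government bonds by domestic residents 411.18, borrowing by resident firms from foreign banks 227.13, acquisition of a foreign subsidiary by a resident firm (outward FDI) 328.50; capital account: sale of embassy land to a foreign government 32.21, capital transfers received from emigrants 43.82.)

-946.70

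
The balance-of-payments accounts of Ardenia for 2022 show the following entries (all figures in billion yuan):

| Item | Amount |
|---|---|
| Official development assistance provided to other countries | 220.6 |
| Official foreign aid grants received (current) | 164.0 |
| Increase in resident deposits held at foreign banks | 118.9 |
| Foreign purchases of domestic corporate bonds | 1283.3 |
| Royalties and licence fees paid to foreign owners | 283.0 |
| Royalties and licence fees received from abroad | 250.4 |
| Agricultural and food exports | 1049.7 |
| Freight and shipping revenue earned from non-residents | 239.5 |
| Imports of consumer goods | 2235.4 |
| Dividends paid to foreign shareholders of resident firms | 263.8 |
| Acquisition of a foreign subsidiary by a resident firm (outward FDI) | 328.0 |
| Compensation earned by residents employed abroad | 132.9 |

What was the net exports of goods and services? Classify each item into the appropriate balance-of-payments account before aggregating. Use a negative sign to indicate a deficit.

Goods: 1049.7 - 2235.4 = -1185.7
Services: 250.4 - 283.0 + 239.5 = 206.9
Trade balance = -1185.7 + 206.9 = -978.8
(Excluded from the trade balance — secondary income: official development assistance provided to other countries 220.6, official foreign aid grants received (current) 164.0; financial account: increase in resident deposits held at foreign banks 118.9, foreign purchases of domestic corporate bonds 1283.3, acquisition of a foreign subsidiary by a resident firm (outward FDI) 328.0; primary income: dividends paid to foreign shareholders of resident firms 263.8, compensation earned by residents employed abroad 132.9.)

-978.8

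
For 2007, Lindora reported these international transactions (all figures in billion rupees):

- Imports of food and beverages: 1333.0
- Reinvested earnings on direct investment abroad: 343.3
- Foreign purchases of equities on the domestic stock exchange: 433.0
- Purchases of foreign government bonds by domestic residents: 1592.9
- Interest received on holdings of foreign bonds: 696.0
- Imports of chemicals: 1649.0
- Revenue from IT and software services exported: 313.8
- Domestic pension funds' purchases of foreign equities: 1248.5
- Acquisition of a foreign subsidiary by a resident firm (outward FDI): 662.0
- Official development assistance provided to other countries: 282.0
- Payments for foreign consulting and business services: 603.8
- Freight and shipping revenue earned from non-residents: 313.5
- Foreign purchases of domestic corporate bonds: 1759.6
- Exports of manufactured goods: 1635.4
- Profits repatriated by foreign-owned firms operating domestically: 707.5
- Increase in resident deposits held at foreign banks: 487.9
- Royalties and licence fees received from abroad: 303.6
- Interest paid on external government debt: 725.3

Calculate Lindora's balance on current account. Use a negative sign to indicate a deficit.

Goods: 1635.4 - 1333.0 - 1649.0 = -1346.6
Services: 313.5 + 303.6 + 313.8 - 603.8 = 327.1
Primary income: 696.0 - 725.3 + 343.3 - 707.5 = -393.5
Secondary income: -282.0
Current account = (-1346.6) + 327.1 + (-393.5) + (-282.0) = -1695.0
(Excluded from the current account — financial account: foreign purchases of equities on the domestic stock exchange 433.0, purchases of foreign government bonds by domestic residents 1592.9, domestic pension funds' purchases of foreign equities 1248.5, acquisition of a foreign subsidiary by a resident firm (outward FDI) 662.0, foreign purchases of domestic corporate bonds 1759.6, increase in resident deposits held at foreign banks 487.9.)

-1695.0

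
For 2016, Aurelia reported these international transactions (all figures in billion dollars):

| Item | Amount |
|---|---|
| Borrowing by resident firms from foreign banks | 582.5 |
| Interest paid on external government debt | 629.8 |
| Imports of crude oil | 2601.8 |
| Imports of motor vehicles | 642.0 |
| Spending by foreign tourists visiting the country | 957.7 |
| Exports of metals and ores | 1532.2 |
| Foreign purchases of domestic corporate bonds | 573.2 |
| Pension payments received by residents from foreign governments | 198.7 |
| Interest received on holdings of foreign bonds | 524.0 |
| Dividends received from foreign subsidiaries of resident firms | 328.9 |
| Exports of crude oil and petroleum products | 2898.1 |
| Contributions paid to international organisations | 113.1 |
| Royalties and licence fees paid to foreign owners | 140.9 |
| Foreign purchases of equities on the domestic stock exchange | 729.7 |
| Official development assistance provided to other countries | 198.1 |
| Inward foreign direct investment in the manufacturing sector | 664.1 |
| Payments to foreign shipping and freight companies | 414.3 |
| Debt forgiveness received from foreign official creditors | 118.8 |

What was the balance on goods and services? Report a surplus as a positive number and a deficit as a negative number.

Goods: -642.0 + 2898.1 - 2601.8 + 1532.2 = 1186.5
Services: 957.7 - 414.3 - 140.9 = 402.5
Trade balance = 1186.5 + 402.5 = 1589.0
(Excluded from the trade balance — financial account: borrowing by resident firms from foreign banks 582.5, foreign purchases of domestic corporate bonds 573.2, foreign purchases of equities on the domestic stock exchange 729.7, inward foreign direct investment in the manufacturing sector 664.1; primary income: interest paid on external government debt 629.8, interest received on holdings of foreign bonds 524.0, dividends received from foreign subsidiaries of resident firms 328.9; secondary income: pension payments received by residents from foreign governments 198.7, contributions paid to international organisations 113.1, official development assistance provided to other countries 198.1; capital account: debt forgiveness received from foreign official creditors 118.8.)

1589.0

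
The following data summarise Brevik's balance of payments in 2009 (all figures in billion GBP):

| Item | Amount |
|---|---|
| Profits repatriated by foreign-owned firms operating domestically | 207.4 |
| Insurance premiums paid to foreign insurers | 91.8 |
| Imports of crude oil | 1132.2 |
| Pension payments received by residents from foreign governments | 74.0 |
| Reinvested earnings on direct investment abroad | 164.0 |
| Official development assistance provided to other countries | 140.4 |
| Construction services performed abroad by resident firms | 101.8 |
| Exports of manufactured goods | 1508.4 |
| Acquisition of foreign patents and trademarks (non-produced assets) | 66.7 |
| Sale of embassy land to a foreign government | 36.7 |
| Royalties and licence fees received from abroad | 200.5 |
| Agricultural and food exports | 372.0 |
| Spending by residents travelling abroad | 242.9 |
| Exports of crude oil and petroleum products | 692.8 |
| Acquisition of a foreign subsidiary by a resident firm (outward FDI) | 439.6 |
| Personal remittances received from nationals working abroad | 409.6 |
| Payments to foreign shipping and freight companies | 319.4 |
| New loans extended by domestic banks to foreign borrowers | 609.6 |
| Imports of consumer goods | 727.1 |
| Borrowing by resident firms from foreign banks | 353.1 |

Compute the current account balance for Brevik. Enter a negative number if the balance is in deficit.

661.9

Goods: -727.1 + 692.8 + 1508.4 - 1132.2 + 372.0 = 713.9
Services: 101.8 - 319.4 + 200.5 - 91.8 - 242.9 = -351.8
Primary income: 164.0 - 207.4 = -43.4
Secondary income: 409.6 - 140.4 + 74.0 = 343.2
Current account = 713.9 + (-351.8) + (-43.4) + 343.2 = 661.9
(Excluded from the current account — capital account: acquisition of foreign patents and trademarks (non-produced assets) 66.7, sale of embassy land to a foreign government 36.7; financial account: acquisition of a foreign subsidiary by a resident firm (outward FDI) 439.6, new loans extended by domestic banks to foreign borrowers 609.6, borrowing by resident firms from foreign banks 353.1.)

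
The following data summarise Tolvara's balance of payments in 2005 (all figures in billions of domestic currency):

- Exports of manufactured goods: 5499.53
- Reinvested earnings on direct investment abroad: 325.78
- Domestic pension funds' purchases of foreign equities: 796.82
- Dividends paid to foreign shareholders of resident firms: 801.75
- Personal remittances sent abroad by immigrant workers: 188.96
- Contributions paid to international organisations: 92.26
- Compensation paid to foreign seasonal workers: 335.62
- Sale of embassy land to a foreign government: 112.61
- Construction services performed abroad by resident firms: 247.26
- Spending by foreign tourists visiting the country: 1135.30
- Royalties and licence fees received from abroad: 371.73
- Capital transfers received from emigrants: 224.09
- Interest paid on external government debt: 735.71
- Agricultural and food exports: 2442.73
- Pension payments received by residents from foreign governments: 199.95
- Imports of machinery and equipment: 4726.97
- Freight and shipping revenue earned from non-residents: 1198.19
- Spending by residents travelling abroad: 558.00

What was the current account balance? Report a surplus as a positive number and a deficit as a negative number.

Goods: -4726.97 + 5499.53 + 2442.73 = 3215.29
Services: 1198.19 + 247.26 + 371.73 + 1135.30 - 558.00 = 2394.48
Primary income: -735.71 - 801.75 + 325.78 - 335.62 = -1547.30
Secondary income: -92.26 - 188.96 + 199.95 = -81.27
Current account = 3215.29 + 2394.48 + (-1547.30) + (-81.27) = 3981.20
(Excluded from the current account — financial account: domestic pension funds' purchases of foreign equities 796.82; capital account: sale of embassy land to a foreign government 112.61, capital transfers received from emigrants 224.09.)

3981.20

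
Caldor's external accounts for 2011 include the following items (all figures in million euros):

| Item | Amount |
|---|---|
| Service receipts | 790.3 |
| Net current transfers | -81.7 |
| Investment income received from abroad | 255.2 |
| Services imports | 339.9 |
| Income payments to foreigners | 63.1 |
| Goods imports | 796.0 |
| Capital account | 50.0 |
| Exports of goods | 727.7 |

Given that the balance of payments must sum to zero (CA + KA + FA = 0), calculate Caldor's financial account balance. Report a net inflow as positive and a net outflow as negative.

-542.5

Goods balance = 727.7 - 796.0 = -68.3
Services balance = 790.3 - 339.9 = 450.4
Trade balance (goods + services) = -68.3 + 450.4 = 382.1
Net primary income = 255.2 - 63.1 = 192.1
Net secondary income = -81.7
Current account = 382.1 + 192.1 + (-81.7) = 492.5
Financial account = -(492.5 + 50.0) = -542.5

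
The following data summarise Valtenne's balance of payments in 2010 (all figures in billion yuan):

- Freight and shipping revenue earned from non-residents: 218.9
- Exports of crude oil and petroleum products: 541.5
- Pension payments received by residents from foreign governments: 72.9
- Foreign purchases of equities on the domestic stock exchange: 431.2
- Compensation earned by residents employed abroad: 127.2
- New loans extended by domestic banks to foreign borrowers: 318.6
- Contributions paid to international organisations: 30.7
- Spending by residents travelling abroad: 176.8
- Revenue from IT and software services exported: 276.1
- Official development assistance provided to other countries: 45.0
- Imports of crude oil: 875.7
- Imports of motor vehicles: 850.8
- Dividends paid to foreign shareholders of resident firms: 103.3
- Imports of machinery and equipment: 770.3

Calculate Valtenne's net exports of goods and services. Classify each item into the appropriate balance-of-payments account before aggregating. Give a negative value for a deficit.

-1637.1

Goods: -850.8 - 770.3 - 875.7 + 541.5 = -1955.3
Services: 218.9 - 176.8 + 276.1 = 318.2
Trade balance = -1955.3 + 318.2 = -1637.1
(Excluded from the trade balance — secondary income: pension payments received by residents from foreign governments 72.9, contributions paid to international organisations 30.7, official development assistance provided to other countries 45.0; financial account: foreign purchases of equities on the domestic stock exchange 431.2, new loans extended by domestic banks to foreign borrowers 318.6; primary income: compensation earned by residents employed abroad 127.2, dividends paid to foreign shareholders of resident firms 103.3.)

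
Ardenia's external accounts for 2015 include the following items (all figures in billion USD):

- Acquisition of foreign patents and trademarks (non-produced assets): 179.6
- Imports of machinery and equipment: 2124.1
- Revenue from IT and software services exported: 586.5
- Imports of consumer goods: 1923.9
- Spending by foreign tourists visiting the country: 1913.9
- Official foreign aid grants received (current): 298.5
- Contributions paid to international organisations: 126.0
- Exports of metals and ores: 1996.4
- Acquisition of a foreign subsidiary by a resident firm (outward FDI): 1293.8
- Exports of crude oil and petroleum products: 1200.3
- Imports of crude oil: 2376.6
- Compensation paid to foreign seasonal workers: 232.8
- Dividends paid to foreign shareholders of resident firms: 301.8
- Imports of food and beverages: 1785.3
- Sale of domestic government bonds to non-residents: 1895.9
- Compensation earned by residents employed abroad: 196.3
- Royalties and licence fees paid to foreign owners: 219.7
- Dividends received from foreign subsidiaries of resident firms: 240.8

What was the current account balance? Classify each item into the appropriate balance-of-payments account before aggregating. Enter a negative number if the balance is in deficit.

Goods: 1200.3 + 1996.4 - 1923.9 - 2376.6 - 2124.1 - 1785.3 = -5013.2
Services: 1913.9 - 219.7 + 586.5 = 2280.7
Primary income: -232.8 + 240.8 + 196.3 - 301.8 = -97.5
Secondary income: 298.5 - 126.0 = 172.5
Current account = (-5013.2) + 2280.7 + (-97.5) + 172.5 = -2657.5
(Excluded from the current account — capital account: acquisition of foreign patents and trademarks (non-produced assets) 179.6; financial account: acquisition of a foreign subsidiary by a resident firm (outward FDI) 1293.8, sale of domestic government bonds to non-residents 1895.9.)

-2657.5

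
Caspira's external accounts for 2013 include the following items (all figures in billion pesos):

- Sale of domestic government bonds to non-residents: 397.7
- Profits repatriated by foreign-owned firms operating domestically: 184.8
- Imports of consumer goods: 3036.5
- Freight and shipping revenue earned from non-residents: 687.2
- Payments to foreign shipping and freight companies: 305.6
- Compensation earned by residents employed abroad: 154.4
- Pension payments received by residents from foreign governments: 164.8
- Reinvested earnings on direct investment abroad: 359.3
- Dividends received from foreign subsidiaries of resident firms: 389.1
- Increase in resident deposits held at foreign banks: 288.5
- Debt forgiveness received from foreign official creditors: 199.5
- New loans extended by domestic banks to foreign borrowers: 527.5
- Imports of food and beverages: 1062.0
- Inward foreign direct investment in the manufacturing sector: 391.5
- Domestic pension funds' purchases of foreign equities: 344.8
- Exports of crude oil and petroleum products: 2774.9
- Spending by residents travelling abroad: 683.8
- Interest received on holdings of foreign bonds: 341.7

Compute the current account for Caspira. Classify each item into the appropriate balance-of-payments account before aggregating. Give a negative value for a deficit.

Goods: -1062.0 + 2774.9 - 3036.5 = -1323.6
Services: -305.6 + 687.2 - 683.8 = -302.2
Primary income: -184.8 + 341.7 + 389.1 + 359.3 + 154.4 = 1059.7
Secondary income: 164.8
Current account = (-1323.6) + (-302.2) + 1059.7 + 164.8 = -401.3
(Excluded from the current account — financial account: sale of domestic government bonds to non-residents 397.7, increase in resident deposits held at foreign banks 288.5, new loans extended by domestic banks to foreign borrowers 527.5, inward foreign direct investment in the manufacturing sector 391.5, domestic pension funds' purchases of foreign equities 344.8; capital account: debt forgiveness received from foreign official creditors 199.5.)

-401.3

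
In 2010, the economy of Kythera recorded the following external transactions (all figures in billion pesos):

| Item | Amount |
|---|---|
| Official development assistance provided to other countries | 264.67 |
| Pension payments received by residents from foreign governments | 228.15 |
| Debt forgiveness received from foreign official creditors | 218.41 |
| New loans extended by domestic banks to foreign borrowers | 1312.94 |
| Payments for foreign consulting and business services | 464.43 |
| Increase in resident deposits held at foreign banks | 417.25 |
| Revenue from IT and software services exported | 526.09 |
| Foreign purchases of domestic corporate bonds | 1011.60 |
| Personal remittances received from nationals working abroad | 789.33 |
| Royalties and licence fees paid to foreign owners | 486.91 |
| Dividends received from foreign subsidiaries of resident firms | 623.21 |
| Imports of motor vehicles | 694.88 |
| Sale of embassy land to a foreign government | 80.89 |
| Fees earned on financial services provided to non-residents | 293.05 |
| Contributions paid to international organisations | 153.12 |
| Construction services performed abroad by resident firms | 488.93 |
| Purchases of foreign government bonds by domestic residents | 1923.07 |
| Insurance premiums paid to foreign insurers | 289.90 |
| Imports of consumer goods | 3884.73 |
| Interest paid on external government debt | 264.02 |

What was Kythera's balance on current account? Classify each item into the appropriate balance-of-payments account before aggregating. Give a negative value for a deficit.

Goods: -3884.73 - 694.88 = -4579.61
Services: 293.05 - 486.91 - 464.43 + 526.09 - 289.90 + 488.93 = 66.83
Primary income: 623.21 - 264.02 = 359.19
Secondary income: -153.12 + 228.15 + 789.33 - 264.67 = 599.69
Current account = (-4579.61) + 66.83 + 359.19 + 599.69 = -3553.90
(Excluded from the current account — capital account: debt forgiveness received from foreign official creditors 218.41, sale of embassy land to a foreign government 80.89; financial account: new loans extended by domestic banks to foreign borrowers 1312.94, increase in resident deposits held at foreign banks 417.25, foreign purchases of domestic corporate bonds 1011.60, purchases of foreign government bonds by domestic residents 1923.07.)

-3553.90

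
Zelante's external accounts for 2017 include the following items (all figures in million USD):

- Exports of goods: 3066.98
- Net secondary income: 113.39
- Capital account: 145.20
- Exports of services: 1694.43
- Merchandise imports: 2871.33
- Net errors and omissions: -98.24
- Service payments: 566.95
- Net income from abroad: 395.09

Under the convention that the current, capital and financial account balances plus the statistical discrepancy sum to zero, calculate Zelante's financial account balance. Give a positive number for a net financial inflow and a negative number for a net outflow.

Goods balance = 3066.98 - 2871.33 = 195.65
Services balance = 1694.43 - 566.95 = 1127.48
Trade balance (goods + services) = 195.65 + 1127.48 = 1323.13
Net primary income = 395.09
Net secondary income = 113.39
Current account = 1323.13 + 395.09 + 113.39 = 1831.61
Financial account = -(1831.61 + 145.20 + (-98.24)) = -1878.57

-1878.57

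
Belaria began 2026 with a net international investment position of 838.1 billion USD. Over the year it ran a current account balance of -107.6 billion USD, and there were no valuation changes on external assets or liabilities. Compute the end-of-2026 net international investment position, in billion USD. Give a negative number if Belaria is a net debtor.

730.5

With no valuation effects, change in NIIP = current account = -107.6
End-of-year NIIP = 838.1 + (-107.6) = 730.5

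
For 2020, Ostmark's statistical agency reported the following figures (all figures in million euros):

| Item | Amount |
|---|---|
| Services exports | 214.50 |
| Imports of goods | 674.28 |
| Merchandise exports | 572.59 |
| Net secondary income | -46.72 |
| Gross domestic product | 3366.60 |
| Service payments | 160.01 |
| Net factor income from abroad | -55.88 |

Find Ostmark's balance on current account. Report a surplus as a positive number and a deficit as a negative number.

Goods balance = 572.59 - 674.28 = -101.69
Services balance = 214.50 - 160.01 = 54.49
Trade balance (goods + services) = -101.69 + 54.49 = -47.20
Net primary income = -55.88
Net secondary income = -46.72
Current account = -47.20 + (-55.88) + (-46.72) = -149.80

-149.80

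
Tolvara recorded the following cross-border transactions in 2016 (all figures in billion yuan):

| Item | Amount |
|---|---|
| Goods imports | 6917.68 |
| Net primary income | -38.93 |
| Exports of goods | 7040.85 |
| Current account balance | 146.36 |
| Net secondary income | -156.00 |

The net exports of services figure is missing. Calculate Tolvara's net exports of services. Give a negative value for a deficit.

Current account = goods balance + services balance + net primary income + net secondary income
Sum of the known components = -71.76
Net exports of services = CA - (known components) = 146.36 - (-71.76) = 218.12

218.12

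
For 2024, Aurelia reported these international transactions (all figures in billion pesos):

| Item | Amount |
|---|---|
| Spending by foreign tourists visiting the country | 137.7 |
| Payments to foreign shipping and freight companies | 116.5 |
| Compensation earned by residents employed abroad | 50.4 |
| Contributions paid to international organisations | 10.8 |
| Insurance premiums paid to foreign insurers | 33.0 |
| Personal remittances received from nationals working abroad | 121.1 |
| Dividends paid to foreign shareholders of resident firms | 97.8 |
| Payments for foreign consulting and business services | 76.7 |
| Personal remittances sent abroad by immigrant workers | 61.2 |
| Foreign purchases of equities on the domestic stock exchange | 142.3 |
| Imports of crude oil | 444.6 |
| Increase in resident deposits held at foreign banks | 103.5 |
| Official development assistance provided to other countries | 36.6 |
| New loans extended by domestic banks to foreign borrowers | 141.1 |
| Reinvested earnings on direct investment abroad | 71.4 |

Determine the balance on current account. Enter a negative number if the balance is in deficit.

-496.6

Goods: -444.6
Services: 137.7 - 33.0 - 76.7 - 116.5 = -88.5
Primary income: 50.4 + 71.4 - 97.8 = 24.0
Secondary income: -36.6 - 61.2 - 10.8 + 121.1 = 12.5
Current account = (-444.6) + (-88.5) + 24.0 + 12.5 = -496.6
(Excluded from the current account — financial account: foreign purchases of equities on the domestic stock exchange 142.3, increase in resident deposits held at foreign banks 103.5, new loans extended by domestic banks to foreign borrowers 141.1.)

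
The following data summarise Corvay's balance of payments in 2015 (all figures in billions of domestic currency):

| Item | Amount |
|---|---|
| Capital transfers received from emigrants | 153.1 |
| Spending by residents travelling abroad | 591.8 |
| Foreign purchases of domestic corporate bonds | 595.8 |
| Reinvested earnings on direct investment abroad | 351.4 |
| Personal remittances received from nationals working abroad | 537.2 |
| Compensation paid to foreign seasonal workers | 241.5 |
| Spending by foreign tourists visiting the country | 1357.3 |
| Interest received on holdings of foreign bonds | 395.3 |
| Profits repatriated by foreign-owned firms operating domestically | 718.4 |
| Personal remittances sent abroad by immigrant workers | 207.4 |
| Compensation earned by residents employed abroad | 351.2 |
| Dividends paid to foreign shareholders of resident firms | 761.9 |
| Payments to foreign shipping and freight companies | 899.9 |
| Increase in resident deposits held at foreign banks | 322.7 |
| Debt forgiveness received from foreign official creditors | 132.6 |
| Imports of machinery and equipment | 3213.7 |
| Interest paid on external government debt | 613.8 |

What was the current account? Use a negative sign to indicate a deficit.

Goods: -3213.7
Services: -899.9 + 1357.3 - 591.8 = -134.4
Primary income: -718.4 + 395.3 + 351.2 - 241.5 + 351.4 - 613.8 - 761.9 = -1237.7
Secondary income: -207.4 + 537.2 = 329.8
Current account = (-3213.7) + (-134.4) + (-1237.7) + 329.8 = -4256.0
(Excluded from the current account — capital account: capital transfers received from emigrants 153.1, debt forgiveness received from foreign official creditors 132.6; financial account: foreign purchases of domestic corporate bonds 595.8, increase in resident deposits held at foreign banks 322.7.)

-4256.0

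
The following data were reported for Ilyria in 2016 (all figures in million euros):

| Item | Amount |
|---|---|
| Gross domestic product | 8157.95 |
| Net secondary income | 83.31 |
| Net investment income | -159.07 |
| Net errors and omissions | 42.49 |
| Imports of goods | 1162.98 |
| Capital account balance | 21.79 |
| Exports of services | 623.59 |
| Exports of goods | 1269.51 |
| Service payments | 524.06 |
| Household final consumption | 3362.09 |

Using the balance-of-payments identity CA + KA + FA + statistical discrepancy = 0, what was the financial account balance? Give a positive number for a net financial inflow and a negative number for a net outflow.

-194.58

Goods balance = 1269.51 - 1162.98 = 106.53
Services balance = 623.59 - 524.06 = 99.53
Trade balance (goods + services) = 106.53 + 99.53 = 206.06
Net primary income = -159.07
Net secondary income = 83.31
Current account = 206.06 + (-159.07) + 83.31 = 130.30
Financial account = -(130.30 + 21.79 + 42.49) = -194.58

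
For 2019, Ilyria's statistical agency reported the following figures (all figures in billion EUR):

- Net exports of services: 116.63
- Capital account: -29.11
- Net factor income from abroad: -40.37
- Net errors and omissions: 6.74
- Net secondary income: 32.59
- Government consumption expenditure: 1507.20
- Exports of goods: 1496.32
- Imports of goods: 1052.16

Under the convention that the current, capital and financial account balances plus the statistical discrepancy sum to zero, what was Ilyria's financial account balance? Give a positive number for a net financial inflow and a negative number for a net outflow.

-530.64

Goods balance = 1496.32 - 1052.16 = 444.16
Services balance = 116.63
Trade balance (goods + services) = 444.16 + 116.63 = 560.79
Net primary income = -40.37
Net secondary income = 32.59
Current account = 560.79 + (-40.37) + 32.59 = 553.01
Financial account = -(553.01 + (-29.11) + 6.74) = -530.64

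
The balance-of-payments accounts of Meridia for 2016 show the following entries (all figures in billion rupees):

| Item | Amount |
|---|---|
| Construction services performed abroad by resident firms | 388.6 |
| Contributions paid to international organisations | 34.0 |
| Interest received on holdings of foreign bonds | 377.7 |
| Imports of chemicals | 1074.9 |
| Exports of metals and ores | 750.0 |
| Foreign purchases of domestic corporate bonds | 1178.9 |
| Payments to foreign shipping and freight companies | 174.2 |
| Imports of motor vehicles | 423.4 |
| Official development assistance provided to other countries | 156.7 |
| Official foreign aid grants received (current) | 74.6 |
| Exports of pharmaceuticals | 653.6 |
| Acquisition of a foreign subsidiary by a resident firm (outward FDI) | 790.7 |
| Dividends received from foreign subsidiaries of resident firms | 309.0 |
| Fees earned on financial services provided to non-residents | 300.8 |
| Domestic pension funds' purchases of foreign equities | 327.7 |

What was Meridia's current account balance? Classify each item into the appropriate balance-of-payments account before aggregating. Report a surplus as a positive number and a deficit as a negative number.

Goods: -423.4 + 750.0 - 1074.9 + 653.6 = -94.7
Services: 300.8 - 174.2 + 388.6 = 515.2
Primary income: 377.7 + 309.0 = 686.7
Secondary income: 74.6 - 156.7 - 34.0 = -116.1
Current account = (-94.7) + 515.2 + 686.7 + (-116.1) = 991.1
(Excluded from the current account — financial account: foreign purchases of domestic corporate bonds 1178.9, acquisition of a foreign subsidiary by a resident firm (outward FDI) 790.7, domestic pension funds' purchases of foreign equities 327.7.)

991.1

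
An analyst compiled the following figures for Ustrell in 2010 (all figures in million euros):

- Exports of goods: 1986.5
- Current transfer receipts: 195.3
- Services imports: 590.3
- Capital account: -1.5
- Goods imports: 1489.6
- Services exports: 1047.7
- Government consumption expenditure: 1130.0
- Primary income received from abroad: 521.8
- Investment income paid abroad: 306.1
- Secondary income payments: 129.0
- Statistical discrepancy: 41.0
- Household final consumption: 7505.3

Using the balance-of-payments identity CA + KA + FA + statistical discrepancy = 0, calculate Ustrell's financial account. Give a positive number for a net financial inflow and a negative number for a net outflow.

-1275.8

Goods balance = 1986.5 - 1489.6 = 496.9
Services balance = 1047.7 - 590.3 = 457.4
Trade balance (goods + services) = 496.9 + 457.4 = 954.3
Net primary income = 521.8 - 306.1 = 215.7
Net secondary income = 195.3 - 129.0 = 66.3
Current account = 954.3 + 215.7 + 66.3 = 1236.3
Financial account = -(1236.3 + (-1.5) + 41.0) = -1275.8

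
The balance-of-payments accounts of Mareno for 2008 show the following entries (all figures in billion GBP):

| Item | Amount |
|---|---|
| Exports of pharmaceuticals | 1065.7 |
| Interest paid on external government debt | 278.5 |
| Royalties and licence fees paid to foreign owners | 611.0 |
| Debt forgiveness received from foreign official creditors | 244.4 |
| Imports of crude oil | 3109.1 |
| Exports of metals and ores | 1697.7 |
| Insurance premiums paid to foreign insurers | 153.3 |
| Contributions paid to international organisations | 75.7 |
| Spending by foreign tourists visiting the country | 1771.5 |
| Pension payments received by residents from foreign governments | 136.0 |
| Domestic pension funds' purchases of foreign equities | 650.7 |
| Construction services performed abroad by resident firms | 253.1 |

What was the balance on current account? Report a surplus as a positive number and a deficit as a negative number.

Goods: -3109.1 + 1065.7 + 1697.7 = -345.7
Services: -153.3 + 1771.5 + 253.1 - 611.0 = 1260.3
Primary income: -278.5
Secondary income: 136.0 - 75.7 = 60.3
Current account = (-345.7) + 1260.3 + (-278.5) + 60.3 = 696.4
(Excluded from the current account — capital account: debt forgiveness received from foreign official creditors 244.4; financial account: domestic pension funds' purchases of foreign equities 650.7.)

696.4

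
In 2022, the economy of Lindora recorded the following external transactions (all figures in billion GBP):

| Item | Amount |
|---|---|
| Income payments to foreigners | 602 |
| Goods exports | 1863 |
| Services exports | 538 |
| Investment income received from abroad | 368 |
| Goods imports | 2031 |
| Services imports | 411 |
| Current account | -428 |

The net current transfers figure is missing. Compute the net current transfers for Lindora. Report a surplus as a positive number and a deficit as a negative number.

-153

Current account = goods balance + services balance + net primary income + net secondary income
Sum of the known components = -275
Net current transfers = CA - (known components) = -428 - (-275) = -153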